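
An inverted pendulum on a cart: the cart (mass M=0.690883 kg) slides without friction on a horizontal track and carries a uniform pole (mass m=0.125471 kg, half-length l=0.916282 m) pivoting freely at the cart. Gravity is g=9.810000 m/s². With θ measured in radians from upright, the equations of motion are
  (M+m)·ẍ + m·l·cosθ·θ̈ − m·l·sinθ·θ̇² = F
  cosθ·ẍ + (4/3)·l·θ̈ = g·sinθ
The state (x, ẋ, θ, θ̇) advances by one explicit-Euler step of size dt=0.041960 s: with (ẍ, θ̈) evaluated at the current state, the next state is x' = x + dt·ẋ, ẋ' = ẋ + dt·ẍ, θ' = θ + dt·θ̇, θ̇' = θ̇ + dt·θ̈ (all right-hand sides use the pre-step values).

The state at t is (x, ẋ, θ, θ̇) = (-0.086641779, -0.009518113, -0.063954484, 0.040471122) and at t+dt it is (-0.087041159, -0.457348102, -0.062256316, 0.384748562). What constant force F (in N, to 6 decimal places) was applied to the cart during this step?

F = -7.771395 N

ẍ = (ẋ'−ẋ)/dt = (-0.457348102−-0.009518113)/0.041960 = -10.672783
θ̈ = (θ̇'−θ̇)/dt = (0.384748562−0.040471122)/0.041960 = 8.204896
sinθ=-0.063911, cosθ=0.997956
F = (M+m)·ẍ + m·l·cosθ·θ̈ − m·l·sinθ·θ̇² = -8.712769 + 0.941362 − -0.000012 = -7.771395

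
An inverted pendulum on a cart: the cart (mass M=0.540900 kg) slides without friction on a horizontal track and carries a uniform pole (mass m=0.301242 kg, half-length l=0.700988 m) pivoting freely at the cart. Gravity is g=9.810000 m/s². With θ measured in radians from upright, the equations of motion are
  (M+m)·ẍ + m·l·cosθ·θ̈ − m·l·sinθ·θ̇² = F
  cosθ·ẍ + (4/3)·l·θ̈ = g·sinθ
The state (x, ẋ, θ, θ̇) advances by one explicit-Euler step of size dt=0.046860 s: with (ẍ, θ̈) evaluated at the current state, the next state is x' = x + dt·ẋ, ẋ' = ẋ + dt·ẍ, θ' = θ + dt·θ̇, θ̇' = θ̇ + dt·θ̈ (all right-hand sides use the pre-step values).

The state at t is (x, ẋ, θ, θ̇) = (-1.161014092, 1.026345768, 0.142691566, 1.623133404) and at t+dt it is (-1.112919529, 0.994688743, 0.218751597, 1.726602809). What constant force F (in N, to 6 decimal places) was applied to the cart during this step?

F = -0.186508 N

ẍ = (ẋ'−ẋ)/dt = (0.994688743−1.026345768)/0.046860 = -0.675566
θ̈ = (θ̇'−θ̇)/dt = (1.726602809−1.623133404)/0.046860 = 2.208054
sinθ=0.142208, cosθ=0.989837
F = (M+m)·ẍ + m·l·cosθ·θ̈ − m·l·sinθ·θ̇² = -0.568923 + 0.461529 − 0.079115 = -0.186508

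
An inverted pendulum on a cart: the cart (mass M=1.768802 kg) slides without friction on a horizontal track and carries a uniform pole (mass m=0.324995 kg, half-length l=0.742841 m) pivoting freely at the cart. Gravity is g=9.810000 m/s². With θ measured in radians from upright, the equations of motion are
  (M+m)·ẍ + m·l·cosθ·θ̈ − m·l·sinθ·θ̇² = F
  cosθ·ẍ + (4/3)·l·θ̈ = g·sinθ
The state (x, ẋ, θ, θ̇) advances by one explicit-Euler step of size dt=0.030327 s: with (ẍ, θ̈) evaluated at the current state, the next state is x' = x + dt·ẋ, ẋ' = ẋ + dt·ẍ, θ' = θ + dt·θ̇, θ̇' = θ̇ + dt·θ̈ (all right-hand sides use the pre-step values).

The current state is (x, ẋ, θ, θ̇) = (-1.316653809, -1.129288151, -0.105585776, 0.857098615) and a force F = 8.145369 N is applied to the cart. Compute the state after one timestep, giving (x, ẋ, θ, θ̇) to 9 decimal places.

sinθ=-0.105389701, cosθ=0.994430999
temp = (F + m·l·θ̇²·sinθ)/(M+m) = (8.145369 + -0.018690990)/2.093797 = 3.881311326
θ̈ = (g·sinθ − cosθ·temp)/(l·(4/3 − m·cos²θ/(M+m))) = -5.583506220
ẍ = temp − m·l·θ̈·cosθ/(M+m) = 4.521517164
Euler: x'=-1.316653809+0.030327·-1.129288151=-1.350901731, ẋ'=-1.129288151+0.030327·4.521517164=-0.992164100
       θ'=-0.105585776+0.030327·0.857098615=-0.079592546, θ̇'=0.857098615+0.030327·-5.583506220=0.687767622

(-1.350901731, -0.992164100, -0.079592546, 0.687767622)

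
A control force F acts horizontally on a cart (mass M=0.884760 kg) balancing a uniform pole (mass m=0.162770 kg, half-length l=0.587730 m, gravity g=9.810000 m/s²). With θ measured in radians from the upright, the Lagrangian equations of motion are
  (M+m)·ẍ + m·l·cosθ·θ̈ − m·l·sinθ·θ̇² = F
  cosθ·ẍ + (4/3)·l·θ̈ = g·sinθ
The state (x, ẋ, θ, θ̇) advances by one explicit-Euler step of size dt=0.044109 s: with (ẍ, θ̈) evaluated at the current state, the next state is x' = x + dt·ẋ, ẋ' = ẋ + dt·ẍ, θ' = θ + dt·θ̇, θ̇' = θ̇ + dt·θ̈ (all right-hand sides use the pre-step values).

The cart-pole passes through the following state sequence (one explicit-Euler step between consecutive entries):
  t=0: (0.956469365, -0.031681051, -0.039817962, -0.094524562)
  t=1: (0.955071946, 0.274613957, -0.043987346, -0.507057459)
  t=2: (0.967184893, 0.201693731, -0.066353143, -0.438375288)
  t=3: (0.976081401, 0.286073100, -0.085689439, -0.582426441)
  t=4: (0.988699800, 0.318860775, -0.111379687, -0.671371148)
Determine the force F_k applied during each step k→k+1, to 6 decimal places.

step 0→1:
  ẍ = (ẋ'−ẋ)/dt = (0.274613957−-0.031681051)/0.044109 = 6.944048
  θ̈ = (θ̇'−θ̇)/dt = (-0.507057459−-0.094524562)/0.044109 = -9.352579
  sinθ=-0.039807, cosθ=0.999207
  F = (M+m)·ẍ + m·l·cosθ·θ̈ − m·l·sinθ·θ̇² = 7.274098 + -0.894004 − -0.000034 = 6.380129
step 1→2:
  ẍ = (ẋ'−ẋ)/dt = (0.201693731−0.274613957)/0.044109 = -1.653182
  θ̈ = (θ̇'−θ̇)/dt = (-0.438375288−-0.507057459)/0.044109 = 1.557101
  sinθ=-0.043973, cosθ=0.999033
  F = (M+m)·ẍ + m·l·cosθ·θ̈ − m·l·sinθ·θ̇² = -1.731758 + 0.148816 − -0.001082 = -1.581861
step 2→3:
  ẍ = (ẋ'−ẋ)/dt = (0.286073100−0.201693731)/0.044109 = 1.912974
  θ̈ = (θ̇'−θ̇)/dt = (-0.582426441−-0.438375288)/0.044109 = -3.265800
  sinθ=-0.066304, cosθ=0.997799
  F = (M+m)·ẍ + m·l·cosθ·θ̈ − m·l·sinθ·θ̇² = 2.003898 + -0.311735 − -0.001219 = 1.693382
step 3→4:
  ẍ = (ẋ'−ẋ)/dt = (0.318860775−0.286073100)/0.044109 = 0.743333
  θ̈ = (θ̇'−θ̇)/dt = (-0.671371148−-0.582426441)/0.044109 = -2.016475
  sinθ=-0.085585, cosθ=0.996331
  F = (M+m)·ẍ + m·l·cosθ·θ̈ − m·l·sinθ·θ̇² = 0.778664 + -0.192198 − -0.002777 = 0.589243

F_0 = 6.380129 N
F_1 = -1.581861 N
F_2 = 1.693382 N
F_3 = 0.589243 N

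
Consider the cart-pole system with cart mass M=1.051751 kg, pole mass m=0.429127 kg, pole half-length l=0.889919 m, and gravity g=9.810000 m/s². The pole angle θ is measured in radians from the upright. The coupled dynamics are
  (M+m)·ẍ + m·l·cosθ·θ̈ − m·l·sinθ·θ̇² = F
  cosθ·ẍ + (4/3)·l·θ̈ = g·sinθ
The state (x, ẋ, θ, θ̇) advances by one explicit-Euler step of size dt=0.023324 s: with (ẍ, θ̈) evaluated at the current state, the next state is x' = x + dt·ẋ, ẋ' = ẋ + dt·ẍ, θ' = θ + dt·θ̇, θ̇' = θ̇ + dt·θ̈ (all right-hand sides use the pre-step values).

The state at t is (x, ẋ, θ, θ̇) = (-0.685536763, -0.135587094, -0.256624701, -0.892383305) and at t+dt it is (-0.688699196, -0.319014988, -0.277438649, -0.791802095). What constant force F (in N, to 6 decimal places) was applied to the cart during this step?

F = -9.976035 N

ẍ = (ẋ'−ẋ)/dt = (-0.319014988−-0.135587094)/0.023324 = -7.864341
θ̈ = (θ̇'−θ̇)/dt = (-0.791802095−-0.892383305)/0.023324 = 4.312348
sinθ=-0.253817, cosθ=0.967252
F = (M+m)·ẍ + m·l·cosθ·θ̈ − m·l·sinθ·θ̇² = -11.646130 + 1.592905 − -0.077190 = -9.976035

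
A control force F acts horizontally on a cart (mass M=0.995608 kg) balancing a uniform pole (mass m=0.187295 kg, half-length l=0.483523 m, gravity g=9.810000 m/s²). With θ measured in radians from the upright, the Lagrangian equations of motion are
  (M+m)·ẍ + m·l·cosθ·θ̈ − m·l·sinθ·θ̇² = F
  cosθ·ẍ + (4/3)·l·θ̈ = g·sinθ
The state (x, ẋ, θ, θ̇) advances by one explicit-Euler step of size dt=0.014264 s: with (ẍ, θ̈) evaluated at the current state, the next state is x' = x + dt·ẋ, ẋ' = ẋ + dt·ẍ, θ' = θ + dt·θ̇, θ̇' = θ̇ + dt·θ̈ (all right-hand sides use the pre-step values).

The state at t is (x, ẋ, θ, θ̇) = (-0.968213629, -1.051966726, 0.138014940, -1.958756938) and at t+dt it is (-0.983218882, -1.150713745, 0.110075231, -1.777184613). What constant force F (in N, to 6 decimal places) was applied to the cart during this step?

ẍ = (ẋ'−ẋ)/dt = (-1.150713745−-1.051966726)/0.014264 = -6.922814
θ̈ = (θ̇'−θ̇)/dt = (-1.777184613−-1.958756938)/0.014264 = 12.729411
sinθ=0.137577, cosθ=0.990491
F = (M+m)·ẍ + m·l·cosθ·θ̈ − m·l·sinθ·θ̇² = -8.189017 + 1.141832 − 0.047803 = -7.094988

F = -7.094988 N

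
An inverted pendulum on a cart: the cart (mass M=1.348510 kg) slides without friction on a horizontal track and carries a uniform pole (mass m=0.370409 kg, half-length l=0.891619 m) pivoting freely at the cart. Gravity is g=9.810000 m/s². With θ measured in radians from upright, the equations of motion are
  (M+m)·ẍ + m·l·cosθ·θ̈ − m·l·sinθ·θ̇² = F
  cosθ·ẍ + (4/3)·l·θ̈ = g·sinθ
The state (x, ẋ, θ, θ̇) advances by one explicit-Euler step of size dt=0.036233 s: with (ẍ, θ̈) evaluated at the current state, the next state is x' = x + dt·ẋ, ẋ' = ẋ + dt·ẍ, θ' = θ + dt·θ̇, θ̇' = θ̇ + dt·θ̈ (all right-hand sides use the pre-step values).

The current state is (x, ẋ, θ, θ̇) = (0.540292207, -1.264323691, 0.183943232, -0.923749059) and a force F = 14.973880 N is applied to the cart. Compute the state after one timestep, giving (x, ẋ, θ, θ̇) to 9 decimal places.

sinθ=0.182907695, cosθ=0.983130091
temp = (F + m·l·θ̇²·sinθ)/(M+m) = (14.973880 + 0.051546697)/1.718919 = 8.741206943
θ̈ = (g·sinθ − cosθ·temp)/(l·(4/3 − m·cos²θ/(M+m))) = -6.778279641
ẍ = temp − m·l·θ̈·cosθ/(M+m) = 10.021578162
Euler: x'=0.540292207+0.036233·-1.264323691=0.494481967, ẋ'=-1.264323691+0.036233·10.021578162=-0.901211849
       θ'=0.183943232+0.036233·-0.923749059=0.150473032, θ̇'=-0.923749059+0.036233·-6.778279641=-1.169346465

(0.494481967, -0.901211849, 0.150473032, -1.169346465)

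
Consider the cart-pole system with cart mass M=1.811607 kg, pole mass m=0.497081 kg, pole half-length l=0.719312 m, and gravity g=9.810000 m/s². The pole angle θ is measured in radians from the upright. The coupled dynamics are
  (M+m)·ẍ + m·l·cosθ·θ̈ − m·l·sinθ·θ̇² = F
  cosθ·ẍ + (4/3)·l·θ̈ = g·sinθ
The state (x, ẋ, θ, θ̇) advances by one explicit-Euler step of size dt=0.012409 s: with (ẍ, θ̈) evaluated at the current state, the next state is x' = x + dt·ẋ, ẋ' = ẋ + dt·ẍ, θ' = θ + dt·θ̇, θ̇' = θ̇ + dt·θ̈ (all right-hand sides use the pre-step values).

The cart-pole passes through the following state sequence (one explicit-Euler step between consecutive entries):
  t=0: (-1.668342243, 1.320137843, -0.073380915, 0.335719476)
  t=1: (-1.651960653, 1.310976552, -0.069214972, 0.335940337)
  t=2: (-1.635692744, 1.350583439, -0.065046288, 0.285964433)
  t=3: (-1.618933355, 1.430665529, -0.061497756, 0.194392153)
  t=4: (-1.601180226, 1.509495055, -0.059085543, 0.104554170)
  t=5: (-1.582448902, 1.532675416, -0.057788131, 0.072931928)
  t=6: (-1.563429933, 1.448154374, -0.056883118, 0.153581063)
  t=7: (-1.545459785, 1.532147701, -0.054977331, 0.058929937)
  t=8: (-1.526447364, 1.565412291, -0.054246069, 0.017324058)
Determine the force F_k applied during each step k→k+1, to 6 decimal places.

step 0→1:
  ẍ = (ẋ'−ẋ)/dt = (1.310976552−1.320137843)/0.012409 = -0.738278
  θ̈ = (θ̇'−θ̇)/dt = (0.335940337−0.335719476)/0.012409 = 0.017798
  sinθ=-0.073315, cosθ=0.997309
  F = (M+m)·ẍ + m·l·cosθ·θ̈ − m·l·sinθ·θ̇² = -1.704453 + 0.006347 − -0.002955 = -1.695152
step 1→2:
  ẍ = (ẋ'−ẋ)/dt = (1.350583439−1.310976552)/0.012409 = 3.191787
  θ̈ = (θ̇'−θ̇)/dt = (0.285964433−0.335940337)/0.012409 = -4.027392
  sinθ=-0.069160, cosθ=0.997606
  F = (M+m)·ẍ + m·l·cosθ·θ̈ − m·l·sinθ·θ̇² = 7.368841 + -1.436571 − -0.002791 = 5.935060
step 2→3:
  ẍ = (ẋ'−ẋ)/dt = (1.430665529−1.350583439)/0.012409 = 6.453549
  θ̈ = (θ̇'−θ̇)/dt = (0.194392153−0.285964433)/0.012409 = -7.379505
  sinθ=-0.065000, cosθ=0.997885
  F = (M+m)·ẍ + m·l·cosθ·θ̈ − m·l·sinθ·θ̇² = 14.899231 + -2.633009 − -0.001901 = 12.268123
step 3→4:
  ẍ = (ẋ'−ẋ)/dt = (1.509495055−1.430665529)/0.012409 = 6.352609
  θ̈ = (θ̇'−θ̇)/dt = (0.104554170−0.194392153)/0.012409 = -7.239744
  sinθ=-0.061459, cosθ=0.998110
  F = (M+m)·ẍ + m·l·cosθ·θ̈ − m·l·sinθ·θ̇² = 14.666192 + -2.583723 − -0.000830 = 12.083300
step 4→5:
  ẍ = (ẋ'−ẋ)/dt = (1.532675416−1.509495055)/0.012409 = 1.868028
  θ̈ = (θ̇'−θ̇)/dt = (0.072931928−0.104554170)/0.012409 = -2.548331
  sinθ=-0.059051, cosθ=0.998255
  F = (M+m)·ẍ + m·l·cosθ·θ̈ − m·l·sinθ·θ̇² = 4.312694 + -0.909582 − -0.000231 = 3.403343
step 5→6:
  ẍ = (ẋ'−ẋ)/dt = (1.448154374−1.532675416)/0.012409 = -6.811269
  θ̈ = (θ̇'−θ̇)/dt = (0.153581063−0.072931928)/0.012409 = 6.499245
  sinθ=-0.057756, cosθ=0.998331
  F = (M+m)·ẍ + m·l·cosθ·θ̈ − m·l·sinθ·θ̇² = -15.725096 + 2.319967 − -0.000110 = -13.405019
step 6→7:
  ẍ = (ẋ'−ẋ)/dt = (1.532147701−1.448154374)/0.012409 = 6.768743
  θ̈ = (θ̇'−θ̇)/dt = (0.058929937−0.153581063)/0.012409 = -7.627619
  sinθ=-0.056852, cosθ=0.998383
  F = (M+m)·ẍ + m·l·cosθ·θ̈ − m·l·sinθ·θ̇² = 15.626915 + -2.722892 − -0.000479 = 12.904502
step 7→8:
  ẍ = (ẋ'−ẋ)/dt = (1.565412291−1.532147701)/0.012409 = 2.680683
  θ̈ = (θ̇'−θ̇)/dt = (0.017324058−0.058929937)/0.012409 = -3.352879
  sinθ=-0.054950, cosθ=0.998489
  F = (M+m)·ẍ + m·l·cosθ·θ̈ − m·l·sinθ·θ̇² = 6.188860 + -1.197032 − -0.000068 = 4.991896

F_0 = -1.695152 N
F_1 = 5.935060 N
F_2 = 12.268123 N
F_3 = 12.083300 N
F_4 = 3.403343 N
F_5 = -13.405019 N
F_6 = 12.904502 N
F_7 = 4.991896 N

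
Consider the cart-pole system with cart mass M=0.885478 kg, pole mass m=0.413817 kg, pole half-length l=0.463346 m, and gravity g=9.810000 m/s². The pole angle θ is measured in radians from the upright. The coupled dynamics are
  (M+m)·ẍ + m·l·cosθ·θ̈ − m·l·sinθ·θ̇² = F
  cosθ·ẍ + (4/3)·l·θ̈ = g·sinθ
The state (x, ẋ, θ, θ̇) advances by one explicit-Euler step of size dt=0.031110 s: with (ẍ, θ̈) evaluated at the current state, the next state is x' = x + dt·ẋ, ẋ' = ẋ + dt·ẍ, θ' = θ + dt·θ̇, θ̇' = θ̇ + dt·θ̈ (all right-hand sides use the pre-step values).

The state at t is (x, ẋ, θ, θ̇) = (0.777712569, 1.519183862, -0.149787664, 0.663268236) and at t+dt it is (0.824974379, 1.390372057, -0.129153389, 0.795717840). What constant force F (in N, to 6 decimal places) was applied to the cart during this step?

F = -4.559992 N

ẍ = (ẋ'−ẋ)/dt = (1.390372057−1.519183862)/0.031110 = -4.140527
θ̈ = (θ̇'−θ̇)/dt = (0.795717840−0.663268236)/0.031110 = 4.257461
sinθ=-0.149228, cosθ=0.988803
F = (M+m)·ẍ + m·l·cosθ·θ̈ − m·l·sinθ·θ̇² = -5.379766 + 0.807187 − -0.012588 = -4.559992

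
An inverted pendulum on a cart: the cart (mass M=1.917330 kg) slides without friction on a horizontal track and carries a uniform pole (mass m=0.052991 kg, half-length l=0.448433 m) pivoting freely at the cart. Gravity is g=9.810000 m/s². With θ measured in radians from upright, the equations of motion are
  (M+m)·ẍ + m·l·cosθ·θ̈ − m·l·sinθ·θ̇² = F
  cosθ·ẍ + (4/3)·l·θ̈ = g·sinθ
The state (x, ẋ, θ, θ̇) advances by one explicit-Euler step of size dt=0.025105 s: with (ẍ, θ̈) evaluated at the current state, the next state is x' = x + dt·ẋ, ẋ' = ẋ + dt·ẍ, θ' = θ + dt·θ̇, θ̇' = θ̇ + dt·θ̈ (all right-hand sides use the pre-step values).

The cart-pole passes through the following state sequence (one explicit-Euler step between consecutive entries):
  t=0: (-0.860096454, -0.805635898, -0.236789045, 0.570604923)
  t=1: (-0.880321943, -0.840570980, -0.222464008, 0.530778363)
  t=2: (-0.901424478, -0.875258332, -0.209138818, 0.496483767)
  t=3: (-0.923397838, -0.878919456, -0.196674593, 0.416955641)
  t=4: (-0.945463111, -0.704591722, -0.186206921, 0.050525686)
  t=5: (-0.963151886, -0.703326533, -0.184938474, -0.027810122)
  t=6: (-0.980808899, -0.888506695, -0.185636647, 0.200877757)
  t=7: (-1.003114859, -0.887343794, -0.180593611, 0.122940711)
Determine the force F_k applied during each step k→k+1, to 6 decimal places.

F_0 = -2.776648 N
F_1 = -2.752559 N
F_2 = -0.359757 N
F_3 = 13.342453 N
F_4 = 0.026441 N
F_5 = -14.320759 N
F_6 = 0.018942 N

step 0→1:
  ẍ = (ẋ'−ẋ)/dt = (-0.840570980−-0.805635898)/0.025105 = -1.391559
  θ̈ = (θ̇'−θ̇)/dt = (0.530778363−0.570604923)/0.025105 = -1.586400
  sinθ=-0.234582, cosθ=0.972096
  F = (M+m)·ẍ + m·l·cosθ·θ̈ − m·l·sinθ·θ̇² = -2.741817 + -0.036646 − -0.001815 = -2.776648
step 1→2:
  ẍ = (ẋ'−ẋ)/dt = (-0.875258332−-0.840570980)/0.025105 = -1.381691
  θ̈ = (θ̇'−θ̇)/dt = (0.496483767−0.530778363)/0.025105 = -1.366046
  sinθ=-0.220634, cosθ=0.975357
  F = (M+m)·ẍ + m·l·cosθ·θ̈ − m·l·sinθ·θ̇² = -2.722375 + -0.031661 − -0.001477 = -2.752559
step 2→3:
  ẍ = (ẋ'−ẋ)/dt = (-0.878919456−-0.875258332)/0.025105 = -0.145832
  θ̈ = (θ̇'−θ̇)/dt = (0.416955641−0.496483767)/0.025105 = -3.167820
  sinθ=-0.207618, cosθ=0.978210
  F = (M+m)·ẍ + m·l·cosθ·θ̈ − m·l·sinθ·θ̇² = -0.287337 + -0.073636 − -0.001216 = -0.359757
step 3→4:
  ẍ = (ẋ'−ẋ)/dt = (-0.704591722−-0.878919456)/0.025105 = 6.943945
  θ̈ = (θ̇'−θ̇)/dt = (0.050525686−0.416955641)/0.025105 = -14.595895
  sinθ=-0.195409, cosθ=0.980722
  F = (M+m)·ẍ + m·l·cosθ·θ̈ − m·l·sinθ·θ̇² = 13.681800 + -0.340155 − -0.000807 = 13.342453
step 4→5:
  ẍ = (ẋ'−ẋ)/dt = (-0.703326533−-0.704591722)/0.025105 = 0.050396
  θ̈ = (θ̇'−θ̇)/dt = (-0.027810122−0.050525686)/0.025105 = -3.120327
  sinθ=-0.185133, cosθ=0.982714
  F = (M+m)·ẍ + m·l·cosθ·θ̈ − m·l·sinθ·θ̇² = 0.099296 + -0.072866 − -0.000011 = 0.026441
step 5→6:
  ẍ = (ẋ'−ẋ)/dt = (-0.888506695−-0.703326533)/0.025105 = -7.376226
  θ̈ = (θ̇'−θ̇)/dt = (0.200877757−-0.027810122)/0.025105 = 9.109256
  sinθ=-0.183886, cosθ=0.982948
  F = (M+m)·ẍ + m·l·cosθ·θ̈ − m·l·sinθ·θ̇² = -14.533534 + 0.212771 − -0.000003 = -14.320759
step 6→7:
  ẍ = (ẋ'−ẋ)/dt = (-0.887343794−-0.888506695)/0.025105 = 0.046321
  θ̈ = (θ̇'−θ̇)/dt = (0.122940711−0.200877757)/0.025105 = -3.104443
  sinθ=-0.184572, cosθ=0.982819
  F = (M+m)·ẍ + m·l·cosθ·θ̈ − m·l·sinθ·θ̇² = 0.091268 + -0.072503 − -0.000177 = 0.018942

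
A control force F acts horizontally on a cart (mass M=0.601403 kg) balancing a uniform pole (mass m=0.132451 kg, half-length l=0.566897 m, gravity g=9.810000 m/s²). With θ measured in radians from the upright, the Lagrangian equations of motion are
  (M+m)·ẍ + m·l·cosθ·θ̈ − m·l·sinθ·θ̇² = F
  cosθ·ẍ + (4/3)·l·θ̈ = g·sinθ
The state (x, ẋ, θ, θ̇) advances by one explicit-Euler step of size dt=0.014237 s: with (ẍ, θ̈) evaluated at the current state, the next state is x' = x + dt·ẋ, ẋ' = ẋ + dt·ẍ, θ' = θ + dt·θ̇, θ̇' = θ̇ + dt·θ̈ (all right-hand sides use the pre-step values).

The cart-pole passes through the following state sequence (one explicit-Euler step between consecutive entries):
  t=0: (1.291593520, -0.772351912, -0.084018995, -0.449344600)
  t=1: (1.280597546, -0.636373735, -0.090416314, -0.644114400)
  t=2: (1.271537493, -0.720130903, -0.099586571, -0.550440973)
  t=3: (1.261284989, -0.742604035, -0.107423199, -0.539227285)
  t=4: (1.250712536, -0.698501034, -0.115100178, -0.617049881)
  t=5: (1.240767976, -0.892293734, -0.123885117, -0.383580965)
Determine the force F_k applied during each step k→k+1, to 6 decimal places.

F_0 = 5.986748 N
F_1 = -3.822480 N
F_2 = -1.097280 N
F_3 = 1.867583 N
F_4 = -8.762698 N

step 0→1:
  ẍ = (ẋ'−ẋ)/dt = (-0.636373735−-0.772351912)/0.014237 = 9.551041
  θ̈ = (θ̇'−θ̇)/dt = (-0.644114400−-0.449344600)/0.014237 = -13.680537
  sinθ=-0.083920, cosθ=0.996472
  F = (M+m)·ẍ + m·l·cosθ·θ̈ − m·l·sinθ·θ̇² = 7.009070 + -1.023594 − -0.001272 = 5.986748
step 1→2:
  ẍ = (ẋ'−ẋ)/dt = (-0.720130903−-0.636373735)/0.014237 = -5.883063
  θ̈ = (θ̇'−θ̇)/dt = (-0.550440973−-0.644114400)/0.014237 = 6.579576
  sinθ=-0.090293, cosθ=0.995915
  F = (M+m)·ẍ + m·l·cosθ·θ̈ − m·l·sinθ·θ̇² = -4.317309 + 0.492017 − -0.002813 = -3.822480
step 2→3:
  ẍ = (ẋ'−ẋ)/dt = (-0.742604035−-0.720130903)/0.014237 = -1.578502
  θ̈ = (θ̇'−θ̇)/dt = (-0.539227285−-0.550440973)/0.014237 = 0.787644
  sinθ=-0.099422, cosθ=0.995045
  F = (M+m)·ẍ + m·l·cosθ·θ̈ − m·l·sinθ·θ̇² = -1.158390 + 0.058848 − -0.002262 = -1.097280
step 3→4:
  ẍ = (ẋ'−ẋ)/dt = (-0.698501034−-0.742604035)/0.014237 = 3.097773
  θ̈ = (θ̇'−θ̇)/dt = (-0.617049881−-0.539227285)/0.014237 = -5.466222
  sinθ=-0.107217, cosθ=0.994236
  F = (M+m)·ẍ + m·l·cosθ·θ̈ − m·l·sinθ·θ̇² = 2.273313 + -0.408071 − -0.002341 = 1.867583
step 4→5:
  ẍ = (ẋ'−ẋ)/dt = (-0.892293734−-0.698501034)/0.014237 = -13.611906
  θ̈ = (θ̇'−θ̇)/dt = (-0.383580965−-0.617049881)/0.014237 = 16.398744
  sinθ=-0.114846, cosθ=0.993383
  F = (M+m)·ẍ + m·l·cosθ·θ̈ − m·l·sinθ·θ̇² = -9.989151 + 1.223170 − -0.003283 = -8.762698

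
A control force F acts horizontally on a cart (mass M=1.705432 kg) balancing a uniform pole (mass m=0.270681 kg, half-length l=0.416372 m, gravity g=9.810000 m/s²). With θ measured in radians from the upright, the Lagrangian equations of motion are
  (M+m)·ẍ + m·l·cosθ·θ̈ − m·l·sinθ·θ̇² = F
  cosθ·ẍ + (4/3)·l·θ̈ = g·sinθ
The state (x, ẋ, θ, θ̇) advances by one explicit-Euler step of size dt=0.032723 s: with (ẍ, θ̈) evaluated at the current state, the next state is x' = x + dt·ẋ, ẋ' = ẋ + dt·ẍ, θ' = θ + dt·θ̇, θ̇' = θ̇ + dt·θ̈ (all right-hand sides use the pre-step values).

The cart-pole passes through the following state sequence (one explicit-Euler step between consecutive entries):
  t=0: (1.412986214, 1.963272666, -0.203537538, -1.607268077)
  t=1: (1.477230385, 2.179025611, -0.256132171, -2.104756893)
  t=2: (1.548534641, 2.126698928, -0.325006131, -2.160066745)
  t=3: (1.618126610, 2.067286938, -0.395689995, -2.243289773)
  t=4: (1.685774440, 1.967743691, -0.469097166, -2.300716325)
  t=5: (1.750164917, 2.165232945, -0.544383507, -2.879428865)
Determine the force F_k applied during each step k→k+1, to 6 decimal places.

F_0 = 11.409908 N
F_1 = -3.217757 N
F_2 = -3.691551 N
F_3 = -5.975222 N
F_4 = 10.418021 N

step 0→1:
  ẍ = (ẋ'−ẋ)/dt = (2.179025611−1.963272666)/0.032723 = 6.593312
  θ̈ = (θ̇'−θ̇)/dt = (-2.104756893−-1.607268077)/0.032723 = -15.203032
  sinθ=-0.202135, cosθ=0.979358
  F = (M+m)·ẍ + m·l·cosθ·θ̈ − m·l·sinθ·θ̇² = 13.029129 + -1.678073 − -0.058852 = 11.409908
step 1→2:
  ẍ = (ẋ'−ẋ)/dt = (2.126698928−2.179025611)/0.032723 = -1.599080
  θ̈ = (θ̇'−θ̇)/dt = (-2.160066745−-2.104756893)/0.032723 = -1.690244
  sinθ=-0.253341, cosθ=0.967377
  F = (M+m)·ẍ + m·l·cosθ·θ̈ − m·l·sinθ·θ̇² = -3.159962 + -0.184283 − -0.126488 = -3.217757
step 2→3:
  ẍ = (ẋ'−ẋ)/dt = (2.067286938−2.126698928)/0.032723 = -1.815603
  θ̈ = (θ̇'−θ̇)/dt = (-2.243289773−-2.160066745)/0.032723 = -2.543258
  sinθ=-0.319315, cosθ=0.947649
  F = (M+m)·ẍ + m·l·cosθ·θ̈ − m·l·sinθ·θ̇² = -3.587838 + -0.271630 − -0.167916 = -3.691551
step 3→4:
  ẍ = (ẋ'−ẋ)/dt = (1.967743691−2.067286938)/0.032723 = -3.041996
  θ̈ = (θ̇'−θ̇)/dt = (-2.300716325−-2.243289773)/0.032723 = -1.754929
  sinθ=-0.385445, cosθ=0.922731
  F = (M+m)·ẍ + m·l·cosθ·θ̈ − m·l·sinθ·θ̇² = -6.011329 + -0.182505 − -0.218611 = -5.975222
step 4→5:
  ẍ = (ẋ'−ẋ)/dt = (2.165232945−1.967743691)/0.032723 = 6.035182
  θ̈ = (θ̇'−θ̇)/dt = (-2.879428865−-2.300716325)/0.032723 = -17.685192
  sinθ=-0.452081, cosθ=0.891977
  F = (M+m)·ẍ + m·l·cosθ·θ̈ − m·l·sinθ·θ̇² = 11.926201 + -1.777881 − -0.269701 = 10.418021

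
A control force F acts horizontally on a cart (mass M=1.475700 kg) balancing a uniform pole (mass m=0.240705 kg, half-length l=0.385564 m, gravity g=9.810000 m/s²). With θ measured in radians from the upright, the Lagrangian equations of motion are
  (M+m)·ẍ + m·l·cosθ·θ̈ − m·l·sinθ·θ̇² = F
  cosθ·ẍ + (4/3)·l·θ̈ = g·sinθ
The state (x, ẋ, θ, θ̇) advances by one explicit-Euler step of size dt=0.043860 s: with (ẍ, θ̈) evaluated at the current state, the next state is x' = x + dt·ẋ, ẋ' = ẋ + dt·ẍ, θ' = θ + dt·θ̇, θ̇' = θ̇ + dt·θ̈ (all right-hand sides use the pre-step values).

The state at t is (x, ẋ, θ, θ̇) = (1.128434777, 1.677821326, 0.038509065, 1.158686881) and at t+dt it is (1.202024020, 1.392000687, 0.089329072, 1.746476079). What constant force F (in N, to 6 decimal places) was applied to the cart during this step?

F = -9.947190 N

ẍ = (ẋ'−ẋ)/dt = (1.392000687−1.677821326)/0.043860 = -6.516658
θ̈ = (θ̇'−θ̇)/dt = (1.746476079−1.158686881)/0.043860 = 13.401487
sinθ=0.038500, cosθ=0.999259
F = (M+m)·ẍ + m·l·cosθ·θ̈ − m·l·sinθ·θ̇² = -11.185225 + 1.242832 − 0.004797 = -9.947190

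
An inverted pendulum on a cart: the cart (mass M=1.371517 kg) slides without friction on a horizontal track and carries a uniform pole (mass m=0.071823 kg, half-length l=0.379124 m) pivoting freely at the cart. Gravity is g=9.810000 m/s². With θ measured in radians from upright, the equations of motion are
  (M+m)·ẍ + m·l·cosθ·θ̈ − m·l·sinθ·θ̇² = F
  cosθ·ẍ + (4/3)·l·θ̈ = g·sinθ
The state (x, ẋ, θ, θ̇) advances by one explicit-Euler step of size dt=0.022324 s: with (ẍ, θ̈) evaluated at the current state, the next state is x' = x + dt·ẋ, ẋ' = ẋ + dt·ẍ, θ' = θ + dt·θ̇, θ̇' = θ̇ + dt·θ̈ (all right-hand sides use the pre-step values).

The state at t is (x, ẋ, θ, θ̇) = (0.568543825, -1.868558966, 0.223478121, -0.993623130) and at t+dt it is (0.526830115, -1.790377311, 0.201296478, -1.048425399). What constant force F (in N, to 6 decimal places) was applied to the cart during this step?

F = 4.983630 N

ẍ = (ẋ'−ẋ)/dt = (-1.790377311−-1.868558966)/0.022324 = 3.502135
θ̈ = (θ̇'−θ̇)/dt = (-1.048425399−-0.993623130)/0.022324 = -2.454859
sinθ=0.221623, cosθ=0.975133
F = (M+m)·ẍ + m·l·cosθ·θ̈ − m·l·sinθ·θ̇² = 5.054771 + -0.065183 − 0.005958 = 4.983630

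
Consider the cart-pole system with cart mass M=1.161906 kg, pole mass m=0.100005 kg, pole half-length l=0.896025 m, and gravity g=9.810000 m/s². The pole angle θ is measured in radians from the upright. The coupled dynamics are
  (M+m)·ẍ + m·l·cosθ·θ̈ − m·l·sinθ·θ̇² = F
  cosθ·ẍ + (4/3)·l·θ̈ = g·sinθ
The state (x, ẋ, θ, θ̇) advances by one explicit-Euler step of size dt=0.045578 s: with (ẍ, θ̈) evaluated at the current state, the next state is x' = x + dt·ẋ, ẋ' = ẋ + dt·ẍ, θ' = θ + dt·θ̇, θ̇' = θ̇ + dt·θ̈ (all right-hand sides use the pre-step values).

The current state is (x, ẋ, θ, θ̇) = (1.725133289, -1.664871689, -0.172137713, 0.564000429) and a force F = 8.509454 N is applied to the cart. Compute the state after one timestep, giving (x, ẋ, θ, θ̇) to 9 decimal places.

(1.649251767, -1.334135700, -0.146431701, 0.227150427)

sinθ=-0.171288858, cosθ=0.985220852
temp = (F + m·l·θ̇²·sinθ)/(M+m) = (8.509454 + -0.004882360)/1.261911 = 6.739438550
θ̈ = (g·sinθ − cosθ·temp)/(l·(4/3 − m·cos²θ/(M+m))) = -7.390627106
ẍ = temp − m·l·θ̈·cosθ/(M+m) = 7.256483142
Euler: x'=1.725133289+0.045578·-1.664871689=1.649251767, ẋ'=-1.664871689+0.045578·7.256483142=-1.334135700
       θ'=-0.172137713+0.045578·0.564000429=-0.146431701, θ̇'=0.564000429+0.045578·-7.390627106=0.227150427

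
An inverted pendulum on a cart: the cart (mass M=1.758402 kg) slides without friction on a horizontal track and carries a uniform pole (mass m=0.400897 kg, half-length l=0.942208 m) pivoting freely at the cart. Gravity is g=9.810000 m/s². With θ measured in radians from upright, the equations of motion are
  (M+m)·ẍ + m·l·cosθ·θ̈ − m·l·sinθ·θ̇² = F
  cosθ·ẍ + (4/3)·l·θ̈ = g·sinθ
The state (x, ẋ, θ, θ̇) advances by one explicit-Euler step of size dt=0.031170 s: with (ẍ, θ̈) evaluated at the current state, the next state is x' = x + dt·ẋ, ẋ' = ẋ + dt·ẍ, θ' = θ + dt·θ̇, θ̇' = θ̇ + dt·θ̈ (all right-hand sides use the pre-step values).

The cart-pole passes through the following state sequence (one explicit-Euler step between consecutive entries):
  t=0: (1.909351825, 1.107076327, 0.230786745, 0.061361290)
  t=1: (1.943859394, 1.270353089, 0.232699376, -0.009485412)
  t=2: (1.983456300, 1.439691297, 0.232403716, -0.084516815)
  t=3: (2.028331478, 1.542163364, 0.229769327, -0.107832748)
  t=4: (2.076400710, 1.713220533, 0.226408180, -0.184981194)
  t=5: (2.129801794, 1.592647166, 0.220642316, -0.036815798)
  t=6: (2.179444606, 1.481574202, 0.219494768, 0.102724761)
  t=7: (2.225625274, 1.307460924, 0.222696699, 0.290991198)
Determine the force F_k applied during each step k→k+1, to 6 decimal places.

F_0 = 10.474877 N
F_1 = 10.846133 N
F_2 = 6.823168 N
F_3 = 10.938630 N
F_4 = -6.605917 N
F_5 = -6.044678 N
F_6 = -9.835813 N

step 0→1:
  ẍ = (ẋ'−ẋ)/dt = (1.270353089−1.107076327)/0.031170 = 5.238266
  θ̈ = (θ̇'−θ̇)/dt = (-0.009485412−0.061361290)/0.031170 = -2.272913
  sinθ=0.228743, cosθ=0.973487
  F = (M+m)·ẍ + m·l·cosθ·θ̈ − m·l·sinθ·θ̇² = 11.310983 + -0.835781 − 0.000325 = 10.474877
step 1→2:
  ẍ = (ẋ'−ẋ)/dt = (1.439691297−1.270353089)/0.031170 = 5.432730
  θ̈ = (θ̇'−θ̇)/dt = (-0.084516815−-0.009485412)/0.031170 = -2.407167
  sinθ=0.230605, cosθ=0.973047
  F = (M+m)·ẍ + m·l·cosθ·θ̈ − m·l·sinθ·θ̇² = 11.730889 + -0.884749 − 0.000008 = 10.846133
step 2→3:
  ẍ = (ẋ'−ẋ)/dt = (1.542163364−1.439691297)/0.031170 = 3.287522
  θ̈ = (θ̇'−θ̇)/dt = (-0.107832748−-0.084516815)/0.031170 = -0.748025
  sinθ=0.230317, cosθ=0.973116
  F = (M+m)·ẍ + m·l·cosθ·θ̈ − m·l·sinθ·θ̇² = 7.098743 + -0.274954 − 0.000621 = 6.823168
step 3→4:
  ẍ = (ẋ'−ẋ)/dt = (1.713220533−1.542163364)/0.031170 = 5.487878
  θ̈ = (θ̇'−θ̇)/dt = (-0.184981194−-0.107832748)/0.031170 = -2.475087
  sinθ=0.227753, cosθ=0.973719
  F = (M+m)·ẍ + m·l·cosθ·θ̈ − m·l·sinθ·θ̇² = 11.849970 + -0.910340 − 0.001000 = 10.938630
step 4→5:
  ẍ = (ẋ'−ẋ)/dt = (1.592647166−1.713220533)/0.031170 = -3.868250
  θ̈ = (θ̇'−θ̇)/dt = (-0.036815798−-0.184981194)/0.031170 = 4.753462
  sinθ=0.224479, cosθ=0.974479
  F = (M+m)·ẍ + m·l·cosθ·θ̈ − m·l·sinθ·θ̇² = -8.352709 + 1.749694 − 0.002901 = -6.605917
step 5→6:
  ẍ = (ẋ'−ẋ)/dt = (1.481574202−1.592647166)/0.031170 = -3.563457
  θ̈ = (θ̇'−θ̇)/dt = (0.102724761−-0.036815798)/0.031170 = 4.476758
  sinθ=0.218856, cosθ=0.975757
  F = (M+m)·ẍ + m·l·cosθ·θ̈ − m·l·sinθ·θ̇² = -7.694570 + 1.650004 − 0.000112 = -6.044678
step 6→7:
  ẍ = (ẋ'−ẋ)/dt = (1.307460924−1.481574202)/0.031170 = -5.585925
  θ̈ = (θ̇'−θ̇)/dt = (0.290991198−0.102724761)/0.031170 = 6.039988
  sinθ=0.217737, cosθ=0.976008
  F = (M+m)·ẍ + m·l·cosθ·θ̈ − m·l·sinθ·θ̇² = -12.061682 + 2.226737 − 0.000868 = -9.835813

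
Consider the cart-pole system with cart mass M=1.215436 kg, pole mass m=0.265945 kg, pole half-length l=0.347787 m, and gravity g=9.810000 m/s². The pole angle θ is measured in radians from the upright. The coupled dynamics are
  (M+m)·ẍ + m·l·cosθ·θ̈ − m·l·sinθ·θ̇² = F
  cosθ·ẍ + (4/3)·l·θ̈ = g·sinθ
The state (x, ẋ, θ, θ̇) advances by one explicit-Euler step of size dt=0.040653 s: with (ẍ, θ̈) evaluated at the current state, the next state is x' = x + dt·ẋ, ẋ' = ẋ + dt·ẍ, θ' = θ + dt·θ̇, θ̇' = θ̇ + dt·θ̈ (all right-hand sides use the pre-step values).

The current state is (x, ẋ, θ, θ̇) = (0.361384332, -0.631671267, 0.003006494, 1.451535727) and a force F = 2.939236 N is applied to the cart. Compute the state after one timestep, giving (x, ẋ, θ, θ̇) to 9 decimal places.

sinθ=0.003006489, cosθ=0.999995481
temp = (F + m·l·θ̇²·sinθ)/(M+m) = (2.939236 + 0.000585896)/1.481381 = 1.984514379
θ̈ = (g·sinθ − cosθ·temp)/(l·(4/3 − m·cos²θ/(M+m))) = -4.871938130
ẍ = temp − m·l·θ̈·cosθ/(M+m) = 2.288699667
Euler: x'=0.361384332+0.040653·-0.631671267=0.335705000, ẋ'=-0.631671267+0.040653·2.288699667=-0.538628759
       θ'=0.003006494+0.040653·1.451535727=0.062015776, θ̇'=1.451535727+0.040653·-4.871938130=1.253476826

(0.335705000, -0.538628759, 0.062015776, 1.253476826)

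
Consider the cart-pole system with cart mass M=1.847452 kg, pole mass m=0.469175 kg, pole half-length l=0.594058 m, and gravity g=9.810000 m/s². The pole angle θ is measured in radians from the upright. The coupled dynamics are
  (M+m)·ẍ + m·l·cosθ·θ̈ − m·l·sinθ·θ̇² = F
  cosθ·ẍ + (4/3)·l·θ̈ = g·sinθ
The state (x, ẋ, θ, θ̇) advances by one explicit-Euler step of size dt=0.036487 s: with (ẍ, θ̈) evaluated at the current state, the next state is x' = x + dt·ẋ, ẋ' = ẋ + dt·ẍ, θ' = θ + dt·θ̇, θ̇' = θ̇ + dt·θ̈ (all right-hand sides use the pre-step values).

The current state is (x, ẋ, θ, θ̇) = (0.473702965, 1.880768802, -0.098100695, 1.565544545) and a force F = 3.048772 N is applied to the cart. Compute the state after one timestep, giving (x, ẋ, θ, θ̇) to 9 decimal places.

(0.542326576, 1.942287431, -0.040978671, 1.443990168)

sinθ=-0.097943421, cosθ=0.995191985
temp = (F + m·l·θ̇²·sinθ)/(M+m) = (3.048772 + -0.066906736)/2.316627 = 1.287158124
θ̈ = (g·sinθ − cosθ·temp)/(l·(4/3 − m·cos²θ/(M+m))) = -3.331443448
ẍ = temp − m·l·θ̈·cosθ/(M+m) = 1.686042397
Euler: x'=0.473702965+0.036487·1.880768802=0.542326576, ẋ'=1.880768802+0.036487·1.686042397=1.942287431
       θ'=-0.098100695+0.036487·1.565544545=-0.040978671, θ̇'=1.565544545+0.036487·-3.331443448=1.443990168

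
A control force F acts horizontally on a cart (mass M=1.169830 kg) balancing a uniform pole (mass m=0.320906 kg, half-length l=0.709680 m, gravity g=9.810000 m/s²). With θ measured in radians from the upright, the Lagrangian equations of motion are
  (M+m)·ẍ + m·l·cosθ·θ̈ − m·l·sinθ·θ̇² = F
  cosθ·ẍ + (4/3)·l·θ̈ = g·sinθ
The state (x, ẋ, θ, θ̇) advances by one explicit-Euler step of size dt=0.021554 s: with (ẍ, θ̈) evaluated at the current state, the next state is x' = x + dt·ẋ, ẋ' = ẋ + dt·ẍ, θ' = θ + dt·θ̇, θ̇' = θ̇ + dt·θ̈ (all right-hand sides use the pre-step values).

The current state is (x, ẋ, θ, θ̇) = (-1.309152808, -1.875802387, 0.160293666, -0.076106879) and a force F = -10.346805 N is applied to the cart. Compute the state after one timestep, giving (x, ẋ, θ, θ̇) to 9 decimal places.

sinθ=0.159608115, cosθ=0.987180454
temp = (F + m·l·θ̇²·sinθ)/(M+m) = (-10.346805 + 0.000210544)/1.490736 = -6.940594750
θ̈ = (g·sinθ − cosθ·temp)/(l·(4/3 − m·cos²θ/(M+m))) = 10.556539152
ẍ = temp − m·l·θ̈·cosθ/(M+m) = -8.532648679
Euler: x'=-1.309152808+0.021554·-1.875802387=-1.349583853, ẋ'=-1.875802387+0.021554·-8.532648679=-2.059715097
       θ'=0.160293666+0.021554·-0.076106879=0.158653258, θ̇'=-0.076106879+0.021554·10.556539152=0.151428766

(-1.349583853, -2.059715097, 0.158653258, 0.151428766)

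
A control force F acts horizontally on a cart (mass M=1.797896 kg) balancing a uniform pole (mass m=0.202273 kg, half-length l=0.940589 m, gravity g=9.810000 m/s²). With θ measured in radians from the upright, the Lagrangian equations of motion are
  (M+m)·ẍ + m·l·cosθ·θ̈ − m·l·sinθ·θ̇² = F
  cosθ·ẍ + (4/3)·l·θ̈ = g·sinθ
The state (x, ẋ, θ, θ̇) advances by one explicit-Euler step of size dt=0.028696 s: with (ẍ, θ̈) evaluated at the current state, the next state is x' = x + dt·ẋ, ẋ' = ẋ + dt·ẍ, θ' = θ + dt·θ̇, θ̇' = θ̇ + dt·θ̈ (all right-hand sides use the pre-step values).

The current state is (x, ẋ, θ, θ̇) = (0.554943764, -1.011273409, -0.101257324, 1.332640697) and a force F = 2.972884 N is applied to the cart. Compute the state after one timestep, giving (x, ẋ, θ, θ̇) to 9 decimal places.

(0.525924262, -0.963368600, -0.063015867, 1.271948297)

sinθ=-0.101084380, cosθ=0.994877856
temp = (F + m·l·θ̇²·sinθ)/(M+m) = (2.972884 + -0.034154506)/2.000169 = 1.469240596
θ̈ = (g·sinθ − cosθ·temp)/(l·(4/3 − m·cos²θ/(M+m))) = -2.115012531
ẍ = temp − m·l·θ̈·cosθ/(M+m) = 1.669389782
Euler: x'=0.554943764+0.028696·-1.011273409=0.525924262, ẋ'=-1.011273409+0.028696·1.669389782=-0.963368600
       θ'=-0.101257324+0.028696·1.332640697=-0.063015867, θ̇'=1.332640697+0.028696·-2.115012531=1.271948297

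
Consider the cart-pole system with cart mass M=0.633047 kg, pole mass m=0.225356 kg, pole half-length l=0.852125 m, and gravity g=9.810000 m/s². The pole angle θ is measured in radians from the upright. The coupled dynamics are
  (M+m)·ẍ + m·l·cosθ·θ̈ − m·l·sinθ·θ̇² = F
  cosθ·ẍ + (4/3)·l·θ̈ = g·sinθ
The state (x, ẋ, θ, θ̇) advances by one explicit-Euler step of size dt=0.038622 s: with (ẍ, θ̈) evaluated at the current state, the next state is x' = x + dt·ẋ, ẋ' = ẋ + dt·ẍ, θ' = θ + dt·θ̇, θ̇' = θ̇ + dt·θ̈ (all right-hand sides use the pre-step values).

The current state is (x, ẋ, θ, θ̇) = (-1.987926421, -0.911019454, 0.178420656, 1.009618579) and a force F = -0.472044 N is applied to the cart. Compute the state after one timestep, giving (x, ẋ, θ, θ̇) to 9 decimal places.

(-2.023111814, -0.951430918, 0.217414145, 1.103805632)

sinθ=0.177475523, cosθ=0.984125215
temp = (F + m·l·θ̇²·sinθ)/(M+m) = (-0.472044 + 0.034739660)/0.858403 = -0.509439436
θ̈ = (g·sinθ − cosθ·temp)/(l·(4/3 − m·cos²θ/(M+m))) = 2.438689172
ẍ = temp − m·l·θ̈·cosθ/(M+m) = -1.046332774
Euler: x'=-1.987926421+0.038622·-0.911019454=-2.023111814, ẋ'=-0.911019454+0.038622·-1.046332774=-0.951430918
       θ'=0.178420656+0.038622·1.009618579=0.217414145, θ̇'=1.009618579+0.038622·2.438689172=1.103805632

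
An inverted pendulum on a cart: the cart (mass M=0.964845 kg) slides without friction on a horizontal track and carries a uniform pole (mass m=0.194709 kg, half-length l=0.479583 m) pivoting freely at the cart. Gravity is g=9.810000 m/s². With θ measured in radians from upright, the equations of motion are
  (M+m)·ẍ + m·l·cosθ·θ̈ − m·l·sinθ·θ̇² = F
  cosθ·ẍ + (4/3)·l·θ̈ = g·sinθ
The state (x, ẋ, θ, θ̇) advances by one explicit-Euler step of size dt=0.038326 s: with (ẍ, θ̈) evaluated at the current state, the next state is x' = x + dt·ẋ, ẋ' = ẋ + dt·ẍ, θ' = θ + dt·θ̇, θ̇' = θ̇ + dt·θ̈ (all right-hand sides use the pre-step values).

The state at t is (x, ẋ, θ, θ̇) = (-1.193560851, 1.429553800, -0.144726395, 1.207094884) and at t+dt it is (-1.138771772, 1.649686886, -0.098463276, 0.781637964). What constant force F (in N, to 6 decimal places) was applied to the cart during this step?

F = 5.653990 N

ẍ = (ẋ'−ẋ)/dt = (1.649686886−1.429553800)/0.038326 = 5.743701
θ̈ = (θ̇'−θ̇)/dt = (0.781637964−1.207094884)/0.038326 = -11.101000
sinθ=-0.144222, cosθ=0.989545
F = (M+m)·ẍ + m·l·cosθ·θ̈ − m·l·sinθ·θ̇² = 6.660132 + -1.025764 − -0.019623 = 5.653990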